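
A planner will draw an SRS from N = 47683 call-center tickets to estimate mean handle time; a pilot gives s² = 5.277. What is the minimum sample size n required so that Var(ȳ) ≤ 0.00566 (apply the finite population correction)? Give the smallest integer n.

Without fpc, n₀ = s²/D = 5.277/0.00566 = 932.3322.
With fpc, (1 − n/N)·s²/n ≤ D requires n ≥ n₀/(1 + n₀/N) = 932.3322/(1 + 932.3322/47683) = 914.4522.
Rounding up, n = 915.

915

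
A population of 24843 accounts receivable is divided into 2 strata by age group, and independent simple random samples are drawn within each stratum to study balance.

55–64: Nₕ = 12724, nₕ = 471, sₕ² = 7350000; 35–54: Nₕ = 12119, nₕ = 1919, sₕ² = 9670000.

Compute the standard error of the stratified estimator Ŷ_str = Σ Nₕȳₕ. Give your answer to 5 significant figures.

Var(Ŷ_str) = Σₕ Nₕ²(1 − fₕ)sₕ²/nₕ.
55–64: 12724²·(1 − 471/12724)·7350000/471 = 2.4329463 × 10^12.
35–54: 12119²·(1 − 1919/12119)·9670000/1919 = 6.2290018 × 10^11.
Sum = 3.0558465 × 10^12.
SE = √(3.0558465 × 10^12) = 1.7481 × 10^6.

1.7481 × 10^6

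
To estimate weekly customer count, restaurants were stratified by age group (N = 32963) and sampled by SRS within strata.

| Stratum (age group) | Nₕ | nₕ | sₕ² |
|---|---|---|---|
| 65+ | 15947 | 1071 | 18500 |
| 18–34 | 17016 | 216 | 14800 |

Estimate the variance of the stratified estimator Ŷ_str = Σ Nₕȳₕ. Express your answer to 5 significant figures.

Var(Ŷ_str) = Σₕ Nₕ²(1 − fₕ)sₕ²/nₕ.
65+: 15947²·(1 − 1071/15947)·18500/1071 = 4.0977685 × 10^9.
18–34: 17016²·(1 − 216/17016)·14800/216 = 1.9587307 × 10^10.
Sum = 2.3685076 × 10^10.

2.3685 × 10^10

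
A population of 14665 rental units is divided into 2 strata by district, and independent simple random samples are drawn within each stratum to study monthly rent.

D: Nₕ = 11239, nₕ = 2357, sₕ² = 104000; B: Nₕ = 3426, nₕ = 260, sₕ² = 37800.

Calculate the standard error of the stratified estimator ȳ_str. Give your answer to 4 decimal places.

5.2738

Var(ȳ_str) = Σₕ Wₕ²(1 − fₕ)sₕ²/nₕ with Wₕ = Nₕ/N, N = 14665.
D: Wₕ = 0.76638254; term = 0.76638254²·(1 − 0.20971617)·104000/2357 = 20.480854.
B: Wₕ = 0.23361746; term = 0.23361746²·(1 − 0.07589025)·37800/260 = 7.3325087.
Sum = 27.813363.
SE = √(27.813363) = 5.2738.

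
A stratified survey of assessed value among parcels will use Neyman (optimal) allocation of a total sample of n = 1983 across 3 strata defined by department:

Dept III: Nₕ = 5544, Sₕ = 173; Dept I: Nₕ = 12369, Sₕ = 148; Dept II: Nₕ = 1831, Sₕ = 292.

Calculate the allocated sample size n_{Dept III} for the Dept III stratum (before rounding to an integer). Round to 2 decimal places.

572.11

Neyman allocation: nₕ = n·NₕSₕ / Σⱼ NⱼSⱼ.
Σ NⱼSⱼ = 5544·173 + 12369·148 + 1831·292 = 3.324376 × 10^6.
n_{Dept III} = 1983·5544·173 / (3.324376 × 10^6) = 572.11.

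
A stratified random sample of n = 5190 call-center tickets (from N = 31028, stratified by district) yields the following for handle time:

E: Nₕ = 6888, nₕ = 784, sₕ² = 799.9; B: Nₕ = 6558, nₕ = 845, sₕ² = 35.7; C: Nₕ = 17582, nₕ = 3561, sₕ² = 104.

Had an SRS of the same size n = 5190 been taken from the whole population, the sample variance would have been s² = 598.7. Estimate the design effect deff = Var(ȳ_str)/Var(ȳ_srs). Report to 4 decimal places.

0.5588

Var(ȳ_str) = Σ Wₕ²(1−fₕ)sₕ²/nₕ with Wₕ = Nₕ/31028:
  E: (6888/31028)²·(1−784/6888)·799.9/784 = 0.044557389
  B: (6558/31028)²·(1−845/6558)·35.7/845 = 0.001644143
  C: (17582/31028)²·(1−3561/17582)·104/3561 = 0.0074782687
  → Var(ȳ_str) = 0.053679801.
Var(ȳ_srs) = (1 − 5190/31028)·598.7/5190 = 0.09606098.
deff = 0.053679801 / 0.09606098 = 0.5588.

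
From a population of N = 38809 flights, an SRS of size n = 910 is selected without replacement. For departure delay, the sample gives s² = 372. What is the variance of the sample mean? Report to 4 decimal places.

0.3992

Under SRS without replacement, Var(ȳ) = (1 − f)·s²/n with f = n/N = 910/38809 = 0.02344817.
Var(ȳ) = (1 − 0.02344817)·372/910 = 0.97655183·0.40879121 = 0.3992058.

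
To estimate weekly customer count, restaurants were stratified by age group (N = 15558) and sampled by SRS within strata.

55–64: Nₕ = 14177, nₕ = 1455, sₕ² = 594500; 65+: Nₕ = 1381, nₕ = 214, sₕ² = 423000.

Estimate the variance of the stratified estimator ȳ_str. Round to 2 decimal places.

Var(ȳ_str) = Σₕ Wₕ²(1 − fₕ)sₕ²/nₕ with Wₕ = Nₕ/N, N = 15558.
55–64: Wₕ = 0.91123538; term = 0.91123538²·(1 − 0.10263102)·594500/1455 = 304.45356.
65+: Wₕ = 0.08876462; term = 0.08876462²·(1 − 0.15496017)·423000/214 = 13.16084.
Sum = 317.6144.

317.61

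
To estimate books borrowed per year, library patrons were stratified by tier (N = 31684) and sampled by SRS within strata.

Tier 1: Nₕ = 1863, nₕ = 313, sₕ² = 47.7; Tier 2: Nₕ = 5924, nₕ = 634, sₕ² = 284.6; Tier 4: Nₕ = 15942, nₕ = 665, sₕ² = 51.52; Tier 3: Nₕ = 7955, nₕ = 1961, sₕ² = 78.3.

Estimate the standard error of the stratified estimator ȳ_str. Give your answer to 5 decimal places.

0.18747

Var(ȳ_str) = Σₕ Wₕ²(1 − fₕ)sₕ²/nₕ with Wₕ = Nₕ/N, N = 31684.
Tier 1: Wₕ = 0.05879939; term = 0.05879939²·(1 − 0.16800859)·47.7/313 = 4.3836774 × 10^-4.
Tier 2: Wₕ = 0.18697134; term = 0.18697134²·(1 − 0.10702228)·284.6/634 = 0.014013169.
Tier 4: Wₕ = 0.50315617; term = 0.50315617²·(1 − 0.04171371)·51.52/665 = 0.018795552.
Tier 3: Wₕ = 0.25107310; term = 0.25107310²·(1 − 0.24651163)·78.3/1961 = 0.001896536.
Sum = 0.035143625.
SE = √(0.035143625) = 0.18747.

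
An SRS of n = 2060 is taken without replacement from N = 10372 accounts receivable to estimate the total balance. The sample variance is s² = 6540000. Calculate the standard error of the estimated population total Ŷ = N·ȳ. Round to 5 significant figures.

Var(Ŷ) = N²·Var(ȳ) = N²·(1 − n/N)·s²/n.
f = 2060/10372 = 0.19861165; Var(ȳ) = 0.80138835·6540000/2060 = 2544.2135.
Var(Ŷ) = 10372² · 2544.2135 = 2.7370238 × 10^11.
SE(Ŷ) = √(2.7370238 × 10^11) = 523170.

523170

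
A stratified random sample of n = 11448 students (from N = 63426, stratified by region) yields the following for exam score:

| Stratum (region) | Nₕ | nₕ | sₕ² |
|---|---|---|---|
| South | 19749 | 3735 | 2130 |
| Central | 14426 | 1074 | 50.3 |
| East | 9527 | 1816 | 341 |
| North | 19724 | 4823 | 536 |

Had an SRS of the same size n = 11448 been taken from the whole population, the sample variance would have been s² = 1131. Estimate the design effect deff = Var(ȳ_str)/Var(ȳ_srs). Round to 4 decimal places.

0.7241

Var(ȳ_str) = Σ Wₕ²(1−fₕ)sₕ²/nₕ with Wₕ = Nₕ/63426:
  South: (19749/63426)²·(1−3735/19749)·2130/3735 = 0.044833153
  Central: (14426/63426)²·(1−1074/14426)·50.3/1074 = 0.0022424425
  East: (9527/63426)²·(1−1816/9527)·341/1816 = 0.0034290258
  North: (19724/63426)²·(1−4823/19724)·536/4823 = 0.0081193879
  → Var(ȳ_str) = 0.058624009.
Var(ȳ_srs) = (1 − 11448/63426)·1131/11448 = 0.080962745.
deff = 0.058624009 / 0.080962745 = 0.7241.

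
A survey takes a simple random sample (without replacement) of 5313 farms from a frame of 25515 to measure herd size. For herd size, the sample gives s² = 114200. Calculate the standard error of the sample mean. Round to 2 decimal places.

4.13

Under SRS without replacement, Var(ȳ) = (1 − f)·s²/n with f = n/N = 5313/25515 = 0.20823045.
Var(ȳ) = (1 − 0.20823045)·114200/5313 = 0.79176955·21.494448 = 17.018649.
SE(ȳ) = √(17.018649) = 4.13.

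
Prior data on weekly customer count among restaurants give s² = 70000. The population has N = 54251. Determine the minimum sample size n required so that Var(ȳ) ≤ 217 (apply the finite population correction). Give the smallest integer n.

321

Without fpc, n₀ = s²/D = 70000/217 = 322.5806.
With fpc, (1 − n/N)·s²/n ≤ D requires n ≥ n₀/(1 + n₀/N) = 322.5806/(1 + 322.5806/54251) = 320.6738.
Rounding up, n = 321.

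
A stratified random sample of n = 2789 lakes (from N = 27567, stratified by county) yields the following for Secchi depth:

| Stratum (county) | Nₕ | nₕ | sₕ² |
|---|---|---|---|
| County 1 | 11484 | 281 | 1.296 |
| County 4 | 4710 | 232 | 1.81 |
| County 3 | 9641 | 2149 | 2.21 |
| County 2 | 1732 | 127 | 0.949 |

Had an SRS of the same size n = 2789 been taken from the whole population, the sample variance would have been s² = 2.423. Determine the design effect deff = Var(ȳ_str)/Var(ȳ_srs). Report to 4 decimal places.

1.4374

Var(ȳ_str) = Σ Wₕ²(1−fₕ)sₕ²/nₕ with Wₕ = Nₕ/27567:
  County 1: (11484/27567)²·(1−281/11484)·1.296/281 = 7.8081328 × 10^-4
  County 4: (4710/27567)²·(1−232/4710)·1.81/232 = 2.1652925 × 10^-4
  County 3: (9641/27567)²·(1−2149/9641)·2.21/2149 = 9.7745483 × 10^-5
  County 2: (1732/27567)²·(1−127/1732)·0.949/127 = 2.7334202 × 10^-5
  → Var(ȳ_str) = 0.0011224222.
Var(ȳ_srs) = (1 − 2789/27567)·2.423/2789 = 7.8087522 × 10^-4.
deff = 0.0011224222 / (7.8087522 × 10^-4) = 1.4374.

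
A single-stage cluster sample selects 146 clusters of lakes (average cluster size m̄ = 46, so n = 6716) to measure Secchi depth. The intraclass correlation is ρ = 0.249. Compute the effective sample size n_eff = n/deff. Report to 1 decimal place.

deff = 1 + (46 − 1)·0.249 = 1 + 11.205 = 12.205.
n_eff = 6716 / 12.205 = 550.3.

550.3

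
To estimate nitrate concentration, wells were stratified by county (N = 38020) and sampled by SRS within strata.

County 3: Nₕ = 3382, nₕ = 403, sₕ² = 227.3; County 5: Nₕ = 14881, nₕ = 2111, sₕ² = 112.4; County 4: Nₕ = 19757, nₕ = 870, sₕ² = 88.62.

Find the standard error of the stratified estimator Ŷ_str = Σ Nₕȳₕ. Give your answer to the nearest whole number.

Var(Ŷ_str) = Σₕ Nₕ²(1 − fₕ)sₕ²/nₕ.
County 3: 3382²·(1 − 403/3382)·227.3/403 = 5.6824876 × 10^6.
County 5: 14881²·(1 − 2111/14881)·112.4/2111 = 1.0118149 × 10^7.
County 4: 19757²·(1 − 870/19757)·88.62/870 = 3.8009878 × 10^7.
Sum = 5.3810515 × 10^7.
SE = √(5.3810515 × 10^7) = 7336.

7336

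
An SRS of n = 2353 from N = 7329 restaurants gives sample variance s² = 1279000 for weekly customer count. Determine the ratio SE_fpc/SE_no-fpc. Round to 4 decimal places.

f = n/N = 2353/7329 = 0.32105335.
SE_no-fpc = √(s²/n) = 23.314404; SE_fpc = √((1−f)s²/n) = 19.210653.
Ratio = √(1−f) = 0.82398219.

0.8240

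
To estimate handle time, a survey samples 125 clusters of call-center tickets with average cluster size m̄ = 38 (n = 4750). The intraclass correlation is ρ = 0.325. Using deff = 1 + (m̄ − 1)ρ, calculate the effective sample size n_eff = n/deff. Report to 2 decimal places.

deff = 1 + (38 − 1)·0.325 = 1 + 12.025 = 13.025.
n_eff = 4750 / 13.025 = 364.68.

364.68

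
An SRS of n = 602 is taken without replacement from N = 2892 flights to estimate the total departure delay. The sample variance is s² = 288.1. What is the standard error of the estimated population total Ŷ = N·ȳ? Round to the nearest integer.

Var(Ŷ) = N²·Var(ȳ) = N²·(1 − n/N)·s²/n.
f = 602/2892 = 0.20816044; Var(ȳ) = 0.79183956·288.1/602 = 0.37895179.
Var(Ŷ) = 2892² · 0.37895179 = 3.1694254 × 10^6.
SE(Ŷ) = √(3.1694254 × 10^6) = 1780.

1780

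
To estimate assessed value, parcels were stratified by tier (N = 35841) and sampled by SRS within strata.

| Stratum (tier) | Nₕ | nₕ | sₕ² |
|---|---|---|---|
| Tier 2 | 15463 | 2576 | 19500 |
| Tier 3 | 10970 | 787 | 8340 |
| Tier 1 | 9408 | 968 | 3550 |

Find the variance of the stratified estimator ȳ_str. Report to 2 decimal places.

Var(ȳ_str) = Σₕ Wₕ²(1 − fₕ)sₕ²/nₕ with Wₕ = Nₕ/N, N = 35841.
Tier 2: Wₕ = 0.43143327; term = 0.43143327²·(1 − 0.16659122)·19500/2576 = 1.1742866.
Tier 3: Wₕ = 0.30607405; term = 0.30607405²·(1 − 0.07174111)·8340/787 = 0.92153843.
Tier 1: Wₕ = 0.26249268; term = 0.26249268²·(1 − 0.10289116)·3550/968 = 0.22669008.
Sum = 2.3225151.

2.32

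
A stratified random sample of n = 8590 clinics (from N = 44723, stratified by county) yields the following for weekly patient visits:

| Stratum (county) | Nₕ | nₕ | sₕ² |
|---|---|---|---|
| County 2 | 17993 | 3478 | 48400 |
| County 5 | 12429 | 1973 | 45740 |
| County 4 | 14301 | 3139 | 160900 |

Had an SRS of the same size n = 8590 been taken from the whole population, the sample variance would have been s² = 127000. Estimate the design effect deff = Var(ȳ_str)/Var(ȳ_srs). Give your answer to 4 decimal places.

0.6207

Var(ȳ_str) = Σ Wₕ²(1−fₕ)sₕ²/nₕ with Wₕ = Nₕ/44723:
  County 2: (17993/44723)²·(1−3478/17993)·48400/3478 = 1.8170821
  County 5: (12429/44723)²·(1−1973/12429)·45740/1973 = 1.5062913
  County 4: (14301/44723)²·(1−3139/14301)·160900/3139 = 4.0908287
  → Var(ȳ_str) = 7.4142021.
Var(ȳ_srs) = (1 − 8590/44723)·127000/8590 = 11.944931.
deff = 7.4142021 / 11.944931 = 0.6207.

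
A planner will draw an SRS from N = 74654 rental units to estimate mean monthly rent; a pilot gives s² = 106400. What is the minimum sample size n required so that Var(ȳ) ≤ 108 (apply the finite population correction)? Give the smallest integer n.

973

Without fpc, n₀ = s²/D = 106400/108 = 985.1852.
With fpc, (1 − n/N)·s²/n ≤ D requires n ≥ n₀/(1 + n₀/N) = 985.1852/(1 + 985.1852/74654) = 972.3534.
Rounding up, n = 973.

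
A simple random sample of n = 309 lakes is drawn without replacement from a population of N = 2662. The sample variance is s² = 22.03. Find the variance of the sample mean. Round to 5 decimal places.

0.06302

Under SRS without replacement, Var(ȳ) = (1 − f)·s²/n with f = n/N = 309/2662 = 0.11607814.
Var(ȳ) = (1 − 0.11607814)·22.03/309 = 0.88392186·0.071294498 = 0.063018766.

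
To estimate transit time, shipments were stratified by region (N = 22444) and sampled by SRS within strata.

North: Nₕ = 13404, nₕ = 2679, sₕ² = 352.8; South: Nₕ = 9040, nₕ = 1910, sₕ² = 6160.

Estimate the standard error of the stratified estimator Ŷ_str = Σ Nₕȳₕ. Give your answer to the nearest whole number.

Var(Ŷ_str) = Σₕ Nₕ²(1 − fₕ)sₕ²/nₕ.
North: 13404²·(1 − 2679/13404)·352.8/2679 = 1.8931611 × 10^7.
South: 9040²·(1 − 1910/9040)·6160/1910 = 2.0787646 × 10^8.
Sum = 2.2680807 × 10^8.
SE = √(2.2680807 × 10^8) = 15060.

15060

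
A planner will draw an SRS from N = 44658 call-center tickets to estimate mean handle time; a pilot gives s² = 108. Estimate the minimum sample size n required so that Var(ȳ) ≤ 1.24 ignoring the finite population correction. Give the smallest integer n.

Without fpc, n₀ = s²/D = 108/1.24 = 87.0968.
Rounding up, n = 88.

88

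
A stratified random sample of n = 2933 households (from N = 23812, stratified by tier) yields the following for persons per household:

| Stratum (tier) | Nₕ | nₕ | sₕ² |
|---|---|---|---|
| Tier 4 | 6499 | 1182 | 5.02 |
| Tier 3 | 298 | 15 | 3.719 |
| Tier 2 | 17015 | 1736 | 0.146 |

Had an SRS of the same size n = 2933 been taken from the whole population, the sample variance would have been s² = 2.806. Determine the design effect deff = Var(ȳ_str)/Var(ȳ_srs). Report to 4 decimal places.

0.3985

Var(ȳ_str) = Σ Wₕ²(1−fₕ)sₕ²/nₕ with Wₕ = Nₕ/23812:
  Tier 4: (6499/23812)²·(1−1182/6499)·5.02/1182 = 2.5882587 × 10^-4
  Tier 3: (298/23812)²·(1−15/298)·3.719/15 = 3.6876175 × 10^-5
  Tier 2: (17015/23812)²·(1−1736/17015)·0.146/1736 = 3.8560111 × 10^-5
  → Var(ȳ_str) = 3.3426216 × 10^-4.
Var(ȳ_srs) = (1 − 2933/23812)·2.806/2933 = 8.3885988 × 10^-4.
deff = (3.3426216 × 10^-4) / (8.3885988 × 10^-4) = 0.3985.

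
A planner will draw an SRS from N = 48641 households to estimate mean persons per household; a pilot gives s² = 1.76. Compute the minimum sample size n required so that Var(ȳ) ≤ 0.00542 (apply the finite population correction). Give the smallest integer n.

Without fpc, n₀ = s²/D = 1.76/0.00542 = 324.7232.
With fpc, (1 − n/N)·s²/n ≤ D requires n ≥ n₀/(1 + n₀/N) = 324.7232/(1 + 324.7232/48641) = 322.5698.
Rounding up, n = 323.

323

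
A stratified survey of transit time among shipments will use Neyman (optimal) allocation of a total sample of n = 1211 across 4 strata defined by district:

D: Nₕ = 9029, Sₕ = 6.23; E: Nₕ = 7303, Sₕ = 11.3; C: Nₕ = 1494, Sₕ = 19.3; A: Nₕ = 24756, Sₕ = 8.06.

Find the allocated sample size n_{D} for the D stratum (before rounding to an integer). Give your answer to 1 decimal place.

185.5

Neyman allocation: nₕ = n·NₕSₕ / Σⱼ NⱼSⱼ.
Σ NⱼSⱼ = 9029·6.23 + 7303·11.3 + 1494·19.3 + 24756·8.06 = 367142.13.
n_{D} = 1211·9029·6.23 / 367142.13 = 185.5.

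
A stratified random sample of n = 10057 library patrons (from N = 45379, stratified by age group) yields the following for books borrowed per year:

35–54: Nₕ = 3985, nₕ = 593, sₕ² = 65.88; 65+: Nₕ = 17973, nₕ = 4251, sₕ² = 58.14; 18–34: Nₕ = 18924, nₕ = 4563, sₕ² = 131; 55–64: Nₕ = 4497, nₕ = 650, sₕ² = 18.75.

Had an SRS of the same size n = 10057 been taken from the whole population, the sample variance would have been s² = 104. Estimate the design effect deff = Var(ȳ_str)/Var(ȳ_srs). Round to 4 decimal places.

0.7949

Var(ȳ_str) = Σ Wₕ²(1−fₕ)sₕ²/nₕ with Wₕ = Nₕ/45379:
  35–54: (3985/45379)²·(1−593/3985)·65.88/593 = 7.292446 × 10^-4
  65+: (17973/45379)²·(1−4251/17973)·58.14/4251 = 0.0016379931
  18–34: (18924/45379)²·(1−4563/18924)·131/4563 = 0.0037888604
  55–64: (4497/45379)²·(1−650/4497)·18.75/650 = 2.4233891 × 10^-4
  → Var(ȳ_str) = 0.006398437.
Var(ȳ_srs) = (1 − 10057/45379)·104/10057 = 0.008049247.
deff = 0.006398437 / 0.008049247 = 0.7949.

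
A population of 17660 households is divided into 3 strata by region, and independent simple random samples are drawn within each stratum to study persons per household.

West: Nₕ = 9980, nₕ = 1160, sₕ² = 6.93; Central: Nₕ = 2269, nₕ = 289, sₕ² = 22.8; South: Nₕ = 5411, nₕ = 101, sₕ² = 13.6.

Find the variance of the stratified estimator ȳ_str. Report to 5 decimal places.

0.01523

Var(ȳ_str) = Σₕ Wₕ²(1 − fₕ)sₕ²/nₕ with Wₕ = Nₕ/N, N = 17660.
West: Wₕ = 0.56511891; term = 0.56511891²·(1 − 0.11623246)·6.93/1160 = 0.0016861374.
Central: Wₕ = 0.12848245; term = 0.12848245²·(1 − 0.12736888)·22.8/289 = 0.001136463.
South: Wₕ = 0.30639864; term = 0.30639864²·(1 − 0.01866568)·13.6/101 = 0.012405326.
Sum = 0.015227926.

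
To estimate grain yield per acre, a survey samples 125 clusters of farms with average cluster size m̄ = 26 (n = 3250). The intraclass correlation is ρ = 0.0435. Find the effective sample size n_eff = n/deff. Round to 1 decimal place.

deff = 1 + (26 − 1)·0.0435 = 1 + 1.0875 = 2.0875.
n_eff = 3250 / 2.0875 = 1556.9.

1556.9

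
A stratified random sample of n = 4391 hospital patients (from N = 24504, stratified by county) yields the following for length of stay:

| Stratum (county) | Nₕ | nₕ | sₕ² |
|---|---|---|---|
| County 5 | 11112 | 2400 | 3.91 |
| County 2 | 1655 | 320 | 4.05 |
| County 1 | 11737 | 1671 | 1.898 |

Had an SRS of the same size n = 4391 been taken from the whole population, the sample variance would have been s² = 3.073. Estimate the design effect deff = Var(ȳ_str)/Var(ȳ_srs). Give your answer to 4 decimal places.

Var(ȳ_str) = Σ Wₕ²(1−fₕ)sₕ²/nₕ with Wₕ = Nₕ/24504:
  County 5: (11112/24504)²·(1−2400/11112)·3.91/2400 = 2.6266466 × 10^-4
  County 2: (1655/24504)²·(1−320/1655)·4.05/320 = 4.657044 × 10^-5
  County 1: (11737/24504)²·(1−1671/11737)·1.898/1671 = 2.2349089 × 10^-4
  → Var(ȳ_str) = 5.3272599 × 10^-4.
Var(ȳ_srs) = (1 − 4391/24504)·3.073/4391 = 5.7443249 × 10^-4.
deff = (5.3272599 × 10^-4) / (5.7443249 × 10^-4) = 0.9274.

0.9274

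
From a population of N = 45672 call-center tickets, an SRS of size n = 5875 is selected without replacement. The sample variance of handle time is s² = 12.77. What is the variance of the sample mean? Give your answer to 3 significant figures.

0.00189

Under SRS without replacement, Var(ȳ) = (1 − f)·s²/n with f = n/N = 5875/45672 = 0.12863461.
Var(ȳ) = (1 − 0.12863461)·12.77/5875 = 0.87136539·0.002173617 = 0.0018940146.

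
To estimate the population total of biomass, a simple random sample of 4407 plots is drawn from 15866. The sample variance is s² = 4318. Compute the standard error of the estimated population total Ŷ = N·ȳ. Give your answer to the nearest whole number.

Var(Ŷ) = N²·Var(ȳ) = N²·(1 − n/N)·s²/n.
f = 4407/15866 = 0.27776377; Var(ȳ) = 0.72223623·4318/4407 = 0.70765056.
Var(Ŷ) = 15866² · 0.70765056 = 1.7813684 × 10^8.
SE(Ŷ) = √(1.7813684 × 10^8) = 13347.

13347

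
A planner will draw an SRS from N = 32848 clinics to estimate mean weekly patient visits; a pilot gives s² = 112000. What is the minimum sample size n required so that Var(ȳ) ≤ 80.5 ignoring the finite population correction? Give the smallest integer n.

Without fpc, n₀ = s²/D = 112000/80.5 = 1391.3043.
Rounding up, n = 1392.

1392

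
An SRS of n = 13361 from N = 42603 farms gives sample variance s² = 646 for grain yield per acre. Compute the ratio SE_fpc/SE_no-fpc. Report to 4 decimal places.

0.8285

f = n/N = 13361/42603 = 0.31361641.
SE_no-fpc = √(s²/n) = 0.21988559; SE_fpc = √((1−f)s²/n) = 0.18217141.
Ratio = √(1−f) = 0.82848270.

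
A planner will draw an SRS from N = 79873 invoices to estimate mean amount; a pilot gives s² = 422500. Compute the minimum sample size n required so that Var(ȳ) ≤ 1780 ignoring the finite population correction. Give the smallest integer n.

Without fpc, n₀ = s²/D = 422500/1780 = 237.3596.
Rounding up, n = 238.

238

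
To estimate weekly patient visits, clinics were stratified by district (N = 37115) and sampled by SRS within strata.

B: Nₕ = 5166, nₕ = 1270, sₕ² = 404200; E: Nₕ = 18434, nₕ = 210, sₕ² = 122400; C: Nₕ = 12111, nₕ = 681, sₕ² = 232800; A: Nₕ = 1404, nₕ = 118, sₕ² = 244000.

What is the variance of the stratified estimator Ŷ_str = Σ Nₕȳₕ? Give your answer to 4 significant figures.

2.533 × 10^11

Var(Ŷ_str) = Σₕ Nₕ²(1 − fₕ)sₕ²/nₕ.
B: 5166²·(1 − 1270/5166)·404200/1270 = 6.4056903 × 10^9.
E: 18434²·(1 − 210/18434)·122400/210 = 1.9580574 × 10^11.
C: 12111²·(1 − 681/12111)·232800/681 = 4.7321892 × 10^10.
A: 1404²·(1 − 118/1404)·244000/118 = 3.7334978 × 10^9.
Sum = 2.5326682 × 10^11.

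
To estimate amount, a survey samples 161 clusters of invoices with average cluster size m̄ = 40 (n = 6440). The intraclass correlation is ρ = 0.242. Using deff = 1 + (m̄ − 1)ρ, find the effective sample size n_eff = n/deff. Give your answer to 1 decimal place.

617.0

deff = 1 + (40 − 1)·0.242 = 1 + 9.438 = 10.438.
n_eff = 6440 / 10.438 = 617.0.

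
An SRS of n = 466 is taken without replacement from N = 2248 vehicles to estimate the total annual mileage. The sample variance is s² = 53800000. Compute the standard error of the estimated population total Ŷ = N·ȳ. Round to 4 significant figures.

680100

Var(Ŷ) = N²·Var(ȳ) = N²·(1 − n/N)·s²/n.
f = 466/2248 = 0.20729537; Var(ȳ) = 0.79270463·53800000/466 = 91518.259.
Var(Ŷ) = 2248² · 91518.259 = 4.6248789 × 10^11.
SE(Ŷ) = √(4.6248789 × 10^11) = 680100.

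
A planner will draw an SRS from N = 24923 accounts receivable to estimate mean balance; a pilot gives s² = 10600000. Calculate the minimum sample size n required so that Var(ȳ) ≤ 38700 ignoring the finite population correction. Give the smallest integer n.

274

Without fpc, n₀ = s²/D = 10600000/38700 = 273.9018.
Rounding up, n = 274.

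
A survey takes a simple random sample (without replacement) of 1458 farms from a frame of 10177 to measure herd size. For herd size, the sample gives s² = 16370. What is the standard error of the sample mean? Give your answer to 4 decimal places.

3.1015

Under SRS without replacement, Var(ȳ) = (1 − f)·s²/n with f = n/N = 1458/10177 = 0.14326422.
Var(ȳ) = (1 − 0.14326422)·16370/1458 = 0.85673578·11.227709 = 9.6191802.
SE(ȳ) = √(9.6191802) = 3.1015.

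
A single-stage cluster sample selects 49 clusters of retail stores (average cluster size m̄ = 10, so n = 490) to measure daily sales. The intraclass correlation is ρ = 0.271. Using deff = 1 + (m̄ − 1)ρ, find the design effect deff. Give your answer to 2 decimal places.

3.44

deff = 1 + (10 − 1)·0.271 = 1 + 2.439 = 3.439.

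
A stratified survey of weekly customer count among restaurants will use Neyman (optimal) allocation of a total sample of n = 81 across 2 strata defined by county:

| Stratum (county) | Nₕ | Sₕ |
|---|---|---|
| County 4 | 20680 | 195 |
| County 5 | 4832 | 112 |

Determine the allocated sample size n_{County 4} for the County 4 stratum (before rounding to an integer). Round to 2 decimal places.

71.42

Neyman allocation: nₕ = n·NₕSₕ / Σⱼ NⱼSⱼ.
Σ NⱼSⱼ = 20680·195 + 4832·112 = 4.573784 × 10^6.
n_{County 4} = 81·20680·195 / (4.573784 × 10^6) = 71.42.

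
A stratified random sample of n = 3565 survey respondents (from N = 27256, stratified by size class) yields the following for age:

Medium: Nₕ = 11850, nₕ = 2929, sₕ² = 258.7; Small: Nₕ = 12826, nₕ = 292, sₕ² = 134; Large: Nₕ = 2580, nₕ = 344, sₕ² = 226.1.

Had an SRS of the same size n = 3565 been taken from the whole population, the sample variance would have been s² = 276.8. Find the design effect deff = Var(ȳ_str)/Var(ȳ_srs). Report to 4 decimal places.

1.7333

Var(ȳ_str) = Σ Wₕ²(1−fₕ)sₕ²/nₕ with Wₕ = Nₕ/27256:
  Medium: (11850/27256)²·(1−2929/11850)·258.7/2929 = 0.012568536
  Small: (12826/27256)²·(1−292/12826)·134/292 = 0.099306719
  Large: (2580/27256)²·(1−344/2580)·226.1/344 = 0.0051039849
  → Var(ȳ_str) = 0.11697924.
Var(ȳ_srs) = (1 − 3565/27256)·276.8/3565 = 0.067488197.
deff = 0.11697924 / 0.067488197 = 1.7333.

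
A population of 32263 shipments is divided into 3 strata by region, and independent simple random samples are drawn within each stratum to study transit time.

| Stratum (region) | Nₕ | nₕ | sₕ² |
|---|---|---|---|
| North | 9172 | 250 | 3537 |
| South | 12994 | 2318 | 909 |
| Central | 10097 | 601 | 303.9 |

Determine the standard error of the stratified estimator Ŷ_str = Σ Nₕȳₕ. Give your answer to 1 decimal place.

35505.6

Var(Ŷ_str) = Σₕ Nₕ²(1 − fₕ)sₕ²/nₕ.
North: 9172²·(1 − 250/9172)·3537/250 = 1.1577674 × 10^9.
South: 12994²·(1 − 2318/12994)·909/2318 = 5.4400373 × 10^7.
Central: 10097²·(1 − 601/10097)·303.9/601 = 4.8482978 × 10^7.
Sum = 1.2606508 × 10^9.
SE = √(1.2606508 × 10^9) = 35505.6.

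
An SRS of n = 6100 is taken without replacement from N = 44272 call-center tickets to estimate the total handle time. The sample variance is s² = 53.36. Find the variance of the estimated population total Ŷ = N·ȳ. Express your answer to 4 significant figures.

1.478 × 10^7

Var(Ŷ) = N²·Var(ȳ) = N²·(1 − n/N)·s²/n.
f = 6100/44272 = 0.13778460; Var(ȳ) = 0.86221540·53.36/6100 = 0.0075422645.
Var(Ŷ) = 44272² · 0.0075422645 = 1.4782914 × 10^7.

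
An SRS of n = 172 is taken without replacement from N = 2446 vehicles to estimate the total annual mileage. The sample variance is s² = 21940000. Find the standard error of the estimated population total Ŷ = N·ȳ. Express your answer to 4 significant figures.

Var(Ŷ) = N²·Var(ȳ) = N²·(1 − n/N)·s²/n.
f = 172/2446 = 0.07031889; Var(ȳ) = 0.92968111·21940000/172 = 118588.39.
Var(Ŷ) = 2446² · 118588.39 = 7.0950438 × 10^11.
SE(Ŷ) = √(7.0950438 × 10^11) = 842300.

842300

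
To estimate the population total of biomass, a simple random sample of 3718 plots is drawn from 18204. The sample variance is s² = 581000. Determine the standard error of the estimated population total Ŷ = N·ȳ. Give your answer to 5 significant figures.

Var(Ŷ) = N²·Var(ȳ) = N²·(1 − n/N)·s²/n.
f = 3718/18204 = 0.20424083; Var(ȳ) = 0.79575917·581000/3718 = 124.35075.
Var(Ŷ) = 18204² · 124.35075 = 4.120805 × 10^10.
SE(Ŷ) = √(4.120805 × 10^10) = 203000.

203000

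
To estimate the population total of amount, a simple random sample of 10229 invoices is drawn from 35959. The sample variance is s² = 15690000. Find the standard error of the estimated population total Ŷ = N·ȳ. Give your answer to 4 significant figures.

Var(Ŷ) = N²·Var(ȳ) = N²·(1 − n/N)·s²/n.
f = 10229/35959 = 0.28446286; Var(ȳ) = 0.71553714·15690000/10229 = 1097.544.
Var(Ŷ) = 35959² · 1097.544 = 1.4191789 × 10^12.
SE(Ŷ) = √(1.4191789 × 10^12) = 1.191 × 10^6.

1.191 × 10^6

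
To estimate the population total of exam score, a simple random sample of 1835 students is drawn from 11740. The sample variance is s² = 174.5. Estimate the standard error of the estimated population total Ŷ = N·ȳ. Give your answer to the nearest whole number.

Var(Ŷ) = N²·Var(ȳ) = N²·(1 − n/N)·s²/n.
f = 1835/11740 = 0.15630324; Var(ȳ) = 0.84369676·174.5/1835 = 0.080231654.
Var(Ŷ) = 11740² · 0.080231654 = 1.1058136 × 10^7.
SE(Ŷ) = √(1.1058136 × 10^7) = 3325.

3325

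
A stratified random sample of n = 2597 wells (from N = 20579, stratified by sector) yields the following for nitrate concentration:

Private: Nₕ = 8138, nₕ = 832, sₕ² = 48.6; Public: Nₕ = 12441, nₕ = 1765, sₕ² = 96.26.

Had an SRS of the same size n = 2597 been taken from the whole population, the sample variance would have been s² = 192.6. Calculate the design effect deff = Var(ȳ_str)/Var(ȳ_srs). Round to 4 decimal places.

0.3905

Var(ȳ_str) = Σ Wₕ²(1−fₕ)sₕ²/nₕ with Wₕ = Nₕ/20579:
  Private: (8138/20579)²·(1−832/8138)·48.6/832 = 0.0082009046
  Public: (12441/20579)²·(1−1765/12441)·96.26/1765 = 0.01710474
  → Var(ȳ_str) = 0.025305645.
Var(ȳ_srs) = (1 − 2597/20579)·192.6/2597 = 0.06480344.
deff = 0.025305645 / 0.06480344 = 0.3905.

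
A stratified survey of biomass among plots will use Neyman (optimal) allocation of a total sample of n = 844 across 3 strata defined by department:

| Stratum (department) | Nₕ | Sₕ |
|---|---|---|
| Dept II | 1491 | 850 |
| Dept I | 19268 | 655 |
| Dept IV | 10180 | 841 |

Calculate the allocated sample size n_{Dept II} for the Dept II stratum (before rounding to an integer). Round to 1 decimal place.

Neyman allocation: nₕ = n·NₕSₕ / Σⱼ NⱼSⱼ.
Σ NⱼSⱼ = 1491·850 + 19268·655 + 10180·841 = 2.244927 × 10^7.
n_{Dept II} = 844·1491·850 / (2.244927 × 10^7) = 47.6.

47.6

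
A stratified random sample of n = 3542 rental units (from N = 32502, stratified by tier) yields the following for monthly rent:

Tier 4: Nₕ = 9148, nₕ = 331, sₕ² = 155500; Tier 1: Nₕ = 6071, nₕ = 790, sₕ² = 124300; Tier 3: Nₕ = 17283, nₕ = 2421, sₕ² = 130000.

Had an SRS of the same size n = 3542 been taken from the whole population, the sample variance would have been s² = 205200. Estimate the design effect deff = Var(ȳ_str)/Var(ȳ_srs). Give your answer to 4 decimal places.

1.0403

Var(ȳ_str) = Σ Wₕ²(1−fₕ)sₕ²/nₕ with Wₕ = Nₕ/32502:
  Tier 4: (9148/32502)²·(1−331/9148)·155500/331 = 35.869822
  Tier 1: (6071/32502)²·(1−790/6071)·124300/790 = 4.7752957
  Tier 3: (17283/32502)²·(1−2421/17283)·130000/2421 = 13.05644
  → Var(ȳ_str) = 53.701558.
Var(ȳ_srs) = (1 − 3542/32502)·205200/3542 = 51.619913.
deff = 53.701558 / 51.619913 = 1.0403.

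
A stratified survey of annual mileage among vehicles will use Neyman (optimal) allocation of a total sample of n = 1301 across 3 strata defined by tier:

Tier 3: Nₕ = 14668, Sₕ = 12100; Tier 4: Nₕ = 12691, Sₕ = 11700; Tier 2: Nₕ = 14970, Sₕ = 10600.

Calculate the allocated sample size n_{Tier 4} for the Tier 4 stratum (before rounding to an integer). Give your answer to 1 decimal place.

Neyman allocation: nₕ = n·NₕSₕ / Σⱼ NⱼSⱼ.
Σ NⱼSⱼ = 14668·12100 + 12691·11700 + 14970·10600 = 4.846495 × 10^8.
n_{Tier 4} = 1301·12691·11700 / (4.846495 × 10^8) = 398.6.

398.6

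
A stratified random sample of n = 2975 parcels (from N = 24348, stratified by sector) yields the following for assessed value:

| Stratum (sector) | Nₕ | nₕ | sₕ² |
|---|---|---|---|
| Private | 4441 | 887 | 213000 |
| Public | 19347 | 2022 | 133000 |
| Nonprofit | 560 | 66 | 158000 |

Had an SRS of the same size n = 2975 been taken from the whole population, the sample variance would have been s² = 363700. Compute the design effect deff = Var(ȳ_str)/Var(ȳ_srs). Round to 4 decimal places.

0.4165

Var(ȳ_str) = Σ Wₕ²(1−fₕ)sₕ²/nₕ with Wₕ = Nₕ/24348:
  Private: (4441/24348)²·(1−887/4441)·213000/887 = 6.393337
  Public: (19347/24348)²·(1−2022/19347)·133000/2022 = 37.190394
  Nonprofit: (560/24348)²·(1−66/560)·158000/66 = 1.1171244
  → Var(ȳ_str) = 44.700855.
Var(ȳ_srs) = (1 − 2975/24348)·363700/2975 = 107.31453.
deff = 44.700855 / 107.31453 = 0.4165.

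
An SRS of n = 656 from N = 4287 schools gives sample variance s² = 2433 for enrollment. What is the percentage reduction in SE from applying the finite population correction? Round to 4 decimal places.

f = n/N = 656/4287 = 0.15302076.
SE_no-fpc = √(s²/n) = 1.9258353; SE_fpc = √((1−f)s²/n) = 1.7723746.
Ratio = √(1−f) = 0.92031475. Reduction = 100·(1 − 0.92031475) = 7.9685%.

7.9685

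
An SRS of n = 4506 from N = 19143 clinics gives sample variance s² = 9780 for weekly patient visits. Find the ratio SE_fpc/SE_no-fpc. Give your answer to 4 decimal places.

f = n/N = 4506/19143 = 0.23538630.
SE_no-fpc = √(s²/n) = 1.4732411; SE_fpc = √((1−f)s²/n) = 1.2882343.
Ratio = √(1−f) = 0.87442192.

0.8744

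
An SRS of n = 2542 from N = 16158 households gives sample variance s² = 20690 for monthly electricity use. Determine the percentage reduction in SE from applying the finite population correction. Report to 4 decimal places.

8.2025

f = n/N = 2542/16158 = 0.15732145.
SE_no-fpc = √(s²/n) = 2.8529389; SE_fpc = √((1−f)s²/n) = 2.6189273.
Ratio = √(1−f) = 0.91797524. Reduction = 100·(1 − 0.91797524) = 8.2025%.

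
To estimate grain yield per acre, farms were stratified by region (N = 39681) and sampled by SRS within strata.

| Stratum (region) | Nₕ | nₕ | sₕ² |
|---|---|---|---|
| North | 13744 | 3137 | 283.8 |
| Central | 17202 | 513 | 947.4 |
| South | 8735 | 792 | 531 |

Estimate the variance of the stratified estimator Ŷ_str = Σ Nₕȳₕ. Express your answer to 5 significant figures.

5.8989 × 10^8

Var(Ŷ_str) = Σₕ Nₕ²(1 − fₕ)sₕ²/nₕ.
North: 13744²·(1 − 3137/13744)·283.8/3137 = 1.3188749 × 10^7.
Central: 17202²·(1 − 513/17202)·947.4/513 = 5.3018236 × 10^8.
South: 8735²·(1 − 792/8735)·531/792 = 4.6517548 × 10^7.
Sum = 5.8988866 × 10^8.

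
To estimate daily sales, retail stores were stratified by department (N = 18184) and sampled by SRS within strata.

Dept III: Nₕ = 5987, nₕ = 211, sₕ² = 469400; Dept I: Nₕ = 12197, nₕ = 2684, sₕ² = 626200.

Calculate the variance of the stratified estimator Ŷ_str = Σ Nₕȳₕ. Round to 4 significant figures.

1.040 × 10^11

Var(Ŷ_str) = Σₕ Nₕ²(1 − fₕ)sₕ²/nₕ.
Dept III: 5987²·(1 − 211/5987)·469400/211 = 7.6930237 × 10^10.
Dept I: 12197²·(1 − 2684/12197)·626200/2684 = 2.7070799 × 10^10.
Sum = 1.0400104 × 10^11.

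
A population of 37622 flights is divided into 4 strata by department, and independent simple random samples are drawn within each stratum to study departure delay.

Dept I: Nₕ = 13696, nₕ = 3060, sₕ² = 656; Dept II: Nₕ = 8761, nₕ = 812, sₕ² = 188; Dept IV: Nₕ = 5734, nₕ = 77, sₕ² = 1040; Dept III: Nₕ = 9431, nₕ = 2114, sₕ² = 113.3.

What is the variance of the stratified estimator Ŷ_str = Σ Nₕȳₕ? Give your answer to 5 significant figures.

Var(Ŷ_str) = Σₕ Nₕ²(1 − fₕ)sₕ²/nₕ.
Dept I: 13696²·(1 − 3060/13696)·656/3060 = 3.1228742 × 10^7.
Dept II: 8761²·(1 − 812/8761)·188/812 = 1.6123822 × 10^7.
Dept IV: 5734²·(1 − 77/5734)·1040/77 = 4.3811334 × 10^8.
Dept III: 9431²·(1 − 2114/9431)·113.3/2114 = 3.6984157 × 10^6.
Sum = 4.8916432 × 10^8.

4.8916 × 10^8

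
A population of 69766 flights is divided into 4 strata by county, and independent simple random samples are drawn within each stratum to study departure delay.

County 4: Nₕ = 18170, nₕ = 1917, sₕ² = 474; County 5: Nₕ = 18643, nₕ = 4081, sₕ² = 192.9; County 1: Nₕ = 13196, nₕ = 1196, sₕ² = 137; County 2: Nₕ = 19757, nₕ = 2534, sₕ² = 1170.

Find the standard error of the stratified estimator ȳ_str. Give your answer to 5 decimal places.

0.23161

Var(ȳ_str) = Σₕ Wₕ²(1 − fₕ)sₕ²/nₕ with Wₕ = Nₕ/N, N = 69766.
County 4: Wₕ = 0.26044205; term = 0.26044205²·(1 − 0.10550358)·474/1917 = 0.015002272.
County 5: Wₕ = 0.26722186; term = 0.26722186²·(1 − 0.21890254)·192.9/4081 = 0.0026364213.
County 1: Wₕ = 0.18914658; term = 0.18914658²·(1 − 0.09063353)·137/1196 = 0.0037267074.
County 2: Wₕ = 0.28318952; term = 0.28318952²·(1 − 0.12825834)·1170/2534 = 0.032279099.
Sum = 0.0536445.
SE = √(0.0536445) = 0.23161.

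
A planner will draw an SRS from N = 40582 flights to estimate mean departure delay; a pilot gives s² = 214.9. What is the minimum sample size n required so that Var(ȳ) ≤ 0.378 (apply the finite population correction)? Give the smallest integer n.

Without fpc, n₀ = s²/D = 214.9/0.378 = 568.5185.
With fpc, (1 − n/N)·s²/n ≤ D requires n ≥ n₀/(1 + n₀/N) = 568.5185/(1 + 568.5185/40582) = 560.6641.
Rounding up, n = 561.

561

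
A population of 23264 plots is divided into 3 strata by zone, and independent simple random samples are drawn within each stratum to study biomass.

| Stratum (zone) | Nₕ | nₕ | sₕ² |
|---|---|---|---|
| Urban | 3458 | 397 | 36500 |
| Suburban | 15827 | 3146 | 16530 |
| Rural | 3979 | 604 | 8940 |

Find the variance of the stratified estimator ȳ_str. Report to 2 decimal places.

Var(ȳ_str) = Σₕ Wₕ²(1 − fₕ)sₕ²/nₕ with Wₕ = Nₕ/N, N = 23264.
Urban: Wₕ = 0.14864168; term = 0.14864168²·(1 − 0.11480625)·36500/397 = 1.7981334.
Suburban: Wₕ = 0.68032153; term = 0.68032153²·(1 − 0.19877425)·16530/3146 = 1.9484868.
Rural: Wₕ = 0.17103680; term = 0.17103680²·(1 − 0.15179693)·8940/604 = 0.36726498.
Sum = 4.1138852.

4.11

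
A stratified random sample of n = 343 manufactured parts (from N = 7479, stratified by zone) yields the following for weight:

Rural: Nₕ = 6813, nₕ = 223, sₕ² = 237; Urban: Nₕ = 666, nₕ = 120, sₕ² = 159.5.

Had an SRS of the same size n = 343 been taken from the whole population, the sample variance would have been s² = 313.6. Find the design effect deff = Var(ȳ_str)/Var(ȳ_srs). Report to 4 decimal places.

0.9878

Var(ȳ_str) = Σ Wₕ²(1−fₕ)sₕ²/nₕ with Wₕ = Nₕ/7479:
  Rural: (6813/7479)²·(1−223/6813)·237/223 = 0.85306126
  Urban: (666/7479)²·(1−120/666)·159.5/120 = 0.0086409053
  → Var(ȳ_str) = 0.86170217.
Var(ȳ_srs) = (1 − 343/7479)·313.6/343 = 0.87235497.
deff = 0.86170217 / 0.87235497 = 0.9878.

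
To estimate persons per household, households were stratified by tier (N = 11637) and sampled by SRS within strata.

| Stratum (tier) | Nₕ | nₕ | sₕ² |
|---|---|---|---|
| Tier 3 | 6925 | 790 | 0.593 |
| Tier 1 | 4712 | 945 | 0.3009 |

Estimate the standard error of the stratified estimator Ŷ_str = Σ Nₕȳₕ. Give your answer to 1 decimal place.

193.8

Var(Ŷ_str) = Σₕ Nₕ²(1 − fₕ)sₕ²/nₕ.
Tier 3: 6925²·(1 − 790/6925)·0.593/790 = 31890.545.
Tier 1: 4712²·(1 − 945/4712)·0.3009/945 = 5651.8585.
Sum = 37542.404.
SE = √(37542.404) = 193.8.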